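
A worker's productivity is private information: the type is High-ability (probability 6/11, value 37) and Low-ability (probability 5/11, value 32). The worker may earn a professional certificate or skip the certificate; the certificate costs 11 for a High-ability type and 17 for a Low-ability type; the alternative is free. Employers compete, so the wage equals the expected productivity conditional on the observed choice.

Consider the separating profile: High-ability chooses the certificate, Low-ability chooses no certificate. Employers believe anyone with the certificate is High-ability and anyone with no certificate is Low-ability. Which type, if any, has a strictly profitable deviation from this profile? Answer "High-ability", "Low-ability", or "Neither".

High-ability

The certificate pays 37; no certificate pays 32.
High-ability: assigned the certificate, nets 37 − 11 = 26; deviating to no certificate nets 32.
Low-ability: assigned no certificate, nets 32; deviating to the certificate nets 37 − 17 = 20.
The High-ability type gains 6 by deviating.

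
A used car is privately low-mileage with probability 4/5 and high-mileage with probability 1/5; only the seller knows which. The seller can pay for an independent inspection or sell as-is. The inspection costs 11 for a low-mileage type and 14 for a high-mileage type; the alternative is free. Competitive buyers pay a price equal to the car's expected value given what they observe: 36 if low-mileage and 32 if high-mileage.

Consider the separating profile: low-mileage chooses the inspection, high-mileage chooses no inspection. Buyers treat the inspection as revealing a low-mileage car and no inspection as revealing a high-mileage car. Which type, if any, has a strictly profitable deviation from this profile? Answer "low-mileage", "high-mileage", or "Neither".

The inspection pays 36; no inspection pays 32.
low-mileage: assigned the inspection, nets 36 − 11 = 25; deviating to no inspection nets 32.
high-mileage: assigned no inspection, nets 32; deviating to the inspection nets 36 − 14 = 22.
The low-mileage type gains 7 by deviating.

low-mileage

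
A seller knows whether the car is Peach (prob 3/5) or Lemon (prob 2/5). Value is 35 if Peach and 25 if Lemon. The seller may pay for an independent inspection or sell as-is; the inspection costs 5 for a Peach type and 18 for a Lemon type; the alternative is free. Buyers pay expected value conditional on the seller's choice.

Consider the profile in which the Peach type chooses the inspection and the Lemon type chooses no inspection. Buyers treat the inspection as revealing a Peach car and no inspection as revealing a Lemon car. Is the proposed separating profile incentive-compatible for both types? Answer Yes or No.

Yes

Under these beliefs, the inspection earns price 35 and no inspection earns price 25.
Peach: the inspection nets 35 − 5 = 30; no inspection nets 25. Peach prefers the inspection.
Lemon: the inspection nets 35 − 18 = 17; no inspection nets 25. Lemon prefers no inspection.
Neither type deviates, so the separating profile is an equilibrium.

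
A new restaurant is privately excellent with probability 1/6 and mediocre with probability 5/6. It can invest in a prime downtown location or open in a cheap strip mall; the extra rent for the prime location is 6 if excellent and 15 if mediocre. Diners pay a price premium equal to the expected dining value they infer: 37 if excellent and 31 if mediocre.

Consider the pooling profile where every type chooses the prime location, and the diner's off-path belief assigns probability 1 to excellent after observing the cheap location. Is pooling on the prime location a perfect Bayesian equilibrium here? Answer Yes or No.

On path, the diner holds the prior and pays 1/6·37 + 5/6·31 = 32. Off path (the cheap location), believing excellent, it pays 37.
excellent: the prime location nets 32 − 6 = 26; the cheap location nets 37. excellent would deviate.
mediocre: the prime location nets 32 − 15 = 17; the cheap location nets 37. mediocre would deviate.
A type deviates, so pooling fails.

No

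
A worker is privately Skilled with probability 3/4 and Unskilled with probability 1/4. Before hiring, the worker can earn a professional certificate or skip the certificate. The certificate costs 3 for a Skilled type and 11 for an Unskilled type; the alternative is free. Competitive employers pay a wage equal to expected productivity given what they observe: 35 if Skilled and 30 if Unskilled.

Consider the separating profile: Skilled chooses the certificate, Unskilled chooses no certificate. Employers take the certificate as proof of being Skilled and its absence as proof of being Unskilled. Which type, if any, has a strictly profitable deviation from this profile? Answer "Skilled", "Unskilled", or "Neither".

Neither

The certificate pays 35; no certificate pays 30.
Skilled: assigned the certificate, nets 35 − 3 = 32; deviating to no certificate nets 30.
Unskilled: assigned no certificate, nets 30; deviating to the certificate nets 35 − 11 = 24.
Both types strictly prefer their assigned action; no profitable deviation.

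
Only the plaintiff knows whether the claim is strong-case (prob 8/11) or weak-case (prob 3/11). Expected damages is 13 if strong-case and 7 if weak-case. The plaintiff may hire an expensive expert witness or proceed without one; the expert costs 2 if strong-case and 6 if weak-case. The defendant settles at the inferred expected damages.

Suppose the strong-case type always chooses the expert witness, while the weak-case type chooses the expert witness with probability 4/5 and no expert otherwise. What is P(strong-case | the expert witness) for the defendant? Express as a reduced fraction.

P(the expert witness) = (8/11)·1 + (3/11)·(4/5) = 52/55.
By Bayes' rule, P(strong-case | the expert witness) = (8/11) / (52/55) = 10/13.

10/13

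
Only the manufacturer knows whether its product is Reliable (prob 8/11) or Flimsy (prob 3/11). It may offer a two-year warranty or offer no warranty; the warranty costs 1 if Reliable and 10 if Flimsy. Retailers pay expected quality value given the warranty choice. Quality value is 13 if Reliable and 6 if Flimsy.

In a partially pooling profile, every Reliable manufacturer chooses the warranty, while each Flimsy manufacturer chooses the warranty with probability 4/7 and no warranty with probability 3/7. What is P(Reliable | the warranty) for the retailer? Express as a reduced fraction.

14/17

P(the warranty) = (8/11)·1 + (3/11)·(4/7) = 68/77.
By Bayes' rule, P(Reliable | the warranty) = (8/11) / (68/77) = 14/17.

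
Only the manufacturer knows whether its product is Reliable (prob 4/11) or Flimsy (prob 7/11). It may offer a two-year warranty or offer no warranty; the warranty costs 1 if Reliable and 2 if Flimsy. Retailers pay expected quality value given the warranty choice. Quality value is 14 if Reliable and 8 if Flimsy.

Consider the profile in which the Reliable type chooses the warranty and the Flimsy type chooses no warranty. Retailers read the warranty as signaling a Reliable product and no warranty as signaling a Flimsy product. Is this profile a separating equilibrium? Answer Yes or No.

No

Under these beliefs, the warranty earns price 14 and no warranty earns price 8.
Reliable: the warranty nets 14 − 1 = 13; no warranty nets 8. Reliable prefers the warranty.
Flimsy: the warranty nets 14 − 2 = 12; no warranty nets 8. Flimsy would deviate to the warranty.
Flimsy has a profitable deviation, so the profile is not an equilibrium.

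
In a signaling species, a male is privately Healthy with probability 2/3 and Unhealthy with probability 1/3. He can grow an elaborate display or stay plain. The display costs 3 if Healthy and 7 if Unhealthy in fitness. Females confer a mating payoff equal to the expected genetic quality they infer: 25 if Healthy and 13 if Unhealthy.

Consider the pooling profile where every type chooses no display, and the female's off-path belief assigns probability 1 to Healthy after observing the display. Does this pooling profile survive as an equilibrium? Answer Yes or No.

No

On path, the female holds the prior and pays 2/3·25 + 1/3·13 = 21. Off path (the display), believing Healthy, it pays 25.
Healthy: no display nets 21; the display nets 25 − 3 = 22. Healthy would deviate.
Unhealthy: no display nets 21; the display nets 25 − 7 = 18. Unhealthy stays.
A type deviates, so pooling fails.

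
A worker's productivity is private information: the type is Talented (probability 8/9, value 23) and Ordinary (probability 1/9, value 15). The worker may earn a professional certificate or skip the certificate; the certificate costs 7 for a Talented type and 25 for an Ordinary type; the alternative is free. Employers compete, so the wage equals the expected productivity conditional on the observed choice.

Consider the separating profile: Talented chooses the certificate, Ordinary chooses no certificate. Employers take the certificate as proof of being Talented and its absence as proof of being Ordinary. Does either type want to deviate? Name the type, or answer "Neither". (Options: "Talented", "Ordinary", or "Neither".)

Neither

The certificate pays 23; no certificate pays 15.
Talented: assigned the certificate, nets 23 − 7 = 16; deviating to no certificate nets 15.
Ordinary: assigned no certificate, nets 15; deviating to the certificate nets 23 − 25 = -2.
Both types strictly prefer their assigned action; no profitable deviation.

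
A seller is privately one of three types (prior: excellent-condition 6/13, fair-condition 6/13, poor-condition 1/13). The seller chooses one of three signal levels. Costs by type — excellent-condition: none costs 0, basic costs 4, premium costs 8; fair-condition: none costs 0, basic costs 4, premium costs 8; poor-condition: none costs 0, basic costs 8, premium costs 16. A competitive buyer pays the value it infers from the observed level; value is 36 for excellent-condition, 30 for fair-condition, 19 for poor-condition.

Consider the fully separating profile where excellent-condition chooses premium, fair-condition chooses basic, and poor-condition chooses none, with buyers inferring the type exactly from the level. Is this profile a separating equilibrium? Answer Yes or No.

Separating prices: premium → 36, basic → 30, none → 19.
excellent-condition (assigned premium): none: 19 − 0 = 19; basic: 30 − 4 = 26; premium: 36 − 8 = 28. excellent-condition stays.
fair-condition (assigned basic): none: 19 − 0 = 19; basic: 30 − 4 = 26; premium: 36 − 8 = 28. fair-condition prefers premium.
poor-condition (assigned none): none: 19 − 0 = 19; basic: 30 − 8 = 22; premium: 36 − 16 = 20. poor-condition prefers basic.
At least one type deviates; the separating profile fails.

No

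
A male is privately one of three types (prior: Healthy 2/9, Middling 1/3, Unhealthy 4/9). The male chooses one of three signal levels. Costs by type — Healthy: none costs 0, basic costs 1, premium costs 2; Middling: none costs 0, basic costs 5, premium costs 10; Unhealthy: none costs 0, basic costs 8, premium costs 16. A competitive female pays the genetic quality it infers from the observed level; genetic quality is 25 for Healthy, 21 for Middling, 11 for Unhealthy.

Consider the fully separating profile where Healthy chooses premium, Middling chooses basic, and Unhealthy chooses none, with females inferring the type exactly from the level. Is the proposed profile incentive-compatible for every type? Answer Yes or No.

No

Separating mating payoffs: premium → 25, basic → 21, none → 11.
Healthy (assigned premium): none: 11 − 0 = 11; basic: 21 − 1 = 20; premium: 25 − 2 = 23. Healthy stays.
Middling (assigned basic): none: 11 − 0 = 11; basic: 21 − 5 = 16; premium: 25 − 10 = 15. Middling stays.
Unhealthy (assigned none): none: 11 − 0 = 11; basic: 21 − 8 = 13; premium: 25 − 16 = 9. Unhealthy prefers basic.
At least one type deviates; the separating profile fails.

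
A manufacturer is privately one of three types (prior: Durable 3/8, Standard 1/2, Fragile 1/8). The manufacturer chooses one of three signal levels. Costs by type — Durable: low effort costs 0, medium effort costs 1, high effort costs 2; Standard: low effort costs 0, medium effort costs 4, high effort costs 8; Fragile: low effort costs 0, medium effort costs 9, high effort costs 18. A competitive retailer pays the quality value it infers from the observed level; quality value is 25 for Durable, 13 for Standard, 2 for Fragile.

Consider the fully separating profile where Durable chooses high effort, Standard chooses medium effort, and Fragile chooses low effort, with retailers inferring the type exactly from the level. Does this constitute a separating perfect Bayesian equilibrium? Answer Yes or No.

Separating prices: high effort → 25, medium effort → 13, low effort → 2.
Durable (assigned high effort): low effort: 2 − 0 = 2; medium effort: 13 − 1 = 12; high effort: 25 − 2 = 23. Durable stays.
Standard (assigned medium effort): low effort: 2 − 0 = 2; medium effort: 13 − 4 = 9; high effort: 25 − 8 = 17. Standard prefers high effort.
Fragile (assigned low effort): low effort: 2 − 0 = 2; medium effort: 13 − 9 = 4; high effort: 25 − 18 = 7. Fragile prefers high effort.
At least one type deviates; the separating profile fails.

No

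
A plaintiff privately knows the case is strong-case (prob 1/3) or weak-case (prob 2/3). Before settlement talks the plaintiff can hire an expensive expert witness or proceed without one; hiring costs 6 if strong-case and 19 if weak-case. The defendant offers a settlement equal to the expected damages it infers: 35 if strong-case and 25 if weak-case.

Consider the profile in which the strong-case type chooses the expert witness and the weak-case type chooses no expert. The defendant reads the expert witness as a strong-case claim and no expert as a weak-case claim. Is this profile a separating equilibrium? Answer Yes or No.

Under these beliefs, the expert witness earns settlement 35 and no expert earns settlement 25.
strong-case: the expert witness nets 35 − 6 = 29; no expert nets 25. strong-case prefers the expert witness.
weak-case: the expert witness nets 35 − 19 = 16; no expert nets 25. weak-case prefers no expert.
Neither type deviates, so the separating profile is an equilibrium.

Yes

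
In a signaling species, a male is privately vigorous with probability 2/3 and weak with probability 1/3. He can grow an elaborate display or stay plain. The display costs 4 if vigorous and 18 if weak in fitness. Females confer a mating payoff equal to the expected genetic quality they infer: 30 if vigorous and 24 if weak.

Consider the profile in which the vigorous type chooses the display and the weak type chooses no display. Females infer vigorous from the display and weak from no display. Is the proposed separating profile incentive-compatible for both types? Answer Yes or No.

Under these beliefs, the display earns mating payoff 30 and no display earns mating payoff 24.
vigorous: the display nets 30 − 4 = 26; no display nets 24. vigorous prefers the display.
weak: the display nets 30 − 18 = 12; no display nets 24. weak prefers no display.
Neither type deviates, so the separating profile is an equilibrium.

Yes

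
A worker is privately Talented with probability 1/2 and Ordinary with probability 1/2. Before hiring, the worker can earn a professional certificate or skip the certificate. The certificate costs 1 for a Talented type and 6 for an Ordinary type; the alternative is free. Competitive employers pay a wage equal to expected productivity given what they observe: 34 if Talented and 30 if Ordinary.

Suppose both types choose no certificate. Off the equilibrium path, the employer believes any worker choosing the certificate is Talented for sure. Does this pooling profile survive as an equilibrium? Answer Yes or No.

No

On path, the employer holds the prior and pays 1/2·34 + 1/2·30 = 32. Off path (the certificate), believing Talented, it pays 34.
Talented: no certificate nets 32; the certificate nets 34 − 1 = 33. Talented would deviate.
Ordinary: no certificate nets 32; the certificate nets 34 − 6 = 28. Ordinary stays.
A type deviates, so pooling fails.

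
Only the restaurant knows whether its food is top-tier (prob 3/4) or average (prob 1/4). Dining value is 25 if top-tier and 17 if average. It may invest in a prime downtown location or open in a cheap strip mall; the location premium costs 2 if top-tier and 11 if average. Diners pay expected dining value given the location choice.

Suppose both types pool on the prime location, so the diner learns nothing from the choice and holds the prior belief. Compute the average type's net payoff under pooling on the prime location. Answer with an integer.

Pooled price premium = 3/4·25 + 1/4·17 = 23.
average pays cost 11 for the prime location, so net payoff = 23 − 11 = 12.

12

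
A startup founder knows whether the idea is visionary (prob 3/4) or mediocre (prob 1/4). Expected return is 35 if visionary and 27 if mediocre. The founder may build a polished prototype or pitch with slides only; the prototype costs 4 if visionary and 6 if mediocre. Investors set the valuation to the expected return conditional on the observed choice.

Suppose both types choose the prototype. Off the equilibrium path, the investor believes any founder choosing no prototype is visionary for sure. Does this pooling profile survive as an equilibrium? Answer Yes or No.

No

On path, the investor holds the prior and pays 3/4·35 + 1/4·27 = 33. Off path (no prototype), believing visionary, it pays 35.
visionary: the prototype nets 33 − 4 = 29; no prototype nets 35. visionary would deviate.
mediocre: the prototype nets 33 − 6 = 27; no prototype nets 35. mediocre would deviate.
A type deviates, so pooling fails.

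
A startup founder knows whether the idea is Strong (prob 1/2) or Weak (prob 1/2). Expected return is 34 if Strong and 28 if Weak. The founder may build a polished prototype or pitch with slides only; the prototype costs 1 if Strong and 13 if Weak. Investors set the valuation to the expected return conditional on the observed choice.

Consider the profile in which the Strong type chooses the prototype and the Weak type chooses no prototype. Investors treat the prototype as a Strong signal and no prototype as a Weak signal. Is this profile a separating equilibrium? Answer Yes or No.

Yes

Under these beliefs, the prototype earns valuation 34 and no prototype earns valuation 28.
Strong: the prototype nets 34 − 1 = 33; no prototype nets 28. Strong prefers the prototype.
Weak: the prototype nets 34 − 13 = 21; no prototype nets 28. Weak prefers no prototype.
Neither type deviates, so the separating profile is an equilibrium.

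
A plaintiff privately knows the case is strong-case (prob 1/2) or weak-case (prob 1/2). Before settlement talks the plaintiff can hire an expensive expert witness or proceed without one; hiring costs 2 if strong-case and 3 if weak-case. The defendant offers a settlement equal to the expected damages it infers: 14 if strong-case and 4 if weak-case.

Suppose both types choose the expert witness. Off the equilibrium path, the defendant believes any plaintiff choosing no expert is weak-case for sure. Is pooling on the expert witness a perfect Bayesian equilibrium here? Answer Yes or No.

Yes

On path, the defendant holds the prior and pays 1/2·14 + 1/2·4 = 9. Off path (no expert), believing weak-case, it pays 4.
strong-case: the expert witness nets 9 − 2 = 7; no expert nets 4. strong-case stays.
weak-case: the expert witness nets 9 − 3 = 6; no expert nets 4. weak-case stays.
No type deviates, so pooling is sustained.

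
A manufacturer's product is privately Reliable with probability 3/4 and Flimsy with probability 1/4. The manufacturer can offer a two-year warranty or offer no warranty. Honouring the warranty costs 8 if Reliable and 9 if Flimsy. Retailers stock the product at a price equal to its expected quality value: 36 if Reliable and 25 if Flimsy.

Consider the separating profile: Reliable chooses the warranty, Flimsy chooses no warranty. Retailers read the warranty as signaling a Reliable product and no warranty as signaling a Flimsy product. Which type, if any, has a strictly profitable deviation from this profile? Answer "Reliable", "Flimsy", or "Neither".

The warranty pays 36; no warranty pays 25.
Reliable: assigned the warranty, nets 36 − 8 = 28; deviating to no warranty nets 25.
Flimsy: assigned no warranty, nets 25; deviating to the warranty nets 36 − 9 = 27.
The Flimsy type gains 2 by deviating.

Flimsy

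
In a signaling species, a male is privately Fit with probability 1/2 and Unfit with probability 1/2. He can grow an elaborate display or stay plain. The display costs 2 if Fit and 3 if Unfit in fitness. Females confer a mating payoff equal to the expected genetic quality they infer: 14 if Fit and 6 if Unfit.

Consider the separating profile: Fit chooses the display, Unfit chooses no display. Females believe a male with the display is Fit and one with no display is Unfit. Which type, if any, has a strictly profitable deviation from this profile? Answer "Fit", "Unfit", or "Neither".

Unfit

The display pays 14; no display pays 6.
Fit: assigned the display, nets 14 − 2 = 12; deviating to no display nets 6.
Unfit: assigned no display, nets 6; deviating to the display nets 14 − 3 = 11.
The Unfit type gains 5 by deviating.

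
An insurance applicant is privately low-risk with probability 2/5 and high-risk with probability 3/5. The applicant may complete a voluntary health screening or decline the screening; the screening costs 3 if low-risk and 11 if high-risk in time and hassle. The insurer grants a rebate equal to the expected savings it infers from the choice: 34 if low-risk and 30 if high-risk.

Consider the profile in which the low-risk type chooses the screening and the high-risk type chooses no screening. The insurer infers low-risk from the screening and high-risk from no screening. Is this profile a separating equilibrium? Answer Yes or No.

Under these beliefs, the screening earns rebate 34 and no screening earns rebate 30.
low-risk: the screening nets 34 − 3 = 31; no screening nets 30. low-risk prefers the screening.
high-risk: the screening nets 34 − 11 = 23; no screening nets 30. high-risk prefers no screening.
Neither type deviates, so the separating profile is an equilibrium.

Yes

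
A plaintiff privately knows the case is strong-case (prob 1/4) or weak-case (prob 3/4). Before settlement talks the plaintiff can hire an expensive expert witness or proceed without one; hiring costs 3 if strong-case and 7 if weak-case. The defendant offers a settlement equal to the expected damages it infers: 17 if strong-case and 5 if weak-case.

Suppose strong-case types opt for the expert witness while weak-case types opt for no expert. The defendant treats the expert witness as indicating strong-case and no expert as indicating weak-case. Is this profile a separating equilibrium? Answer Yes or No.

Under these beliefs, the expert witness earns settlement 17 and no expert earns settlement 5.
strong-case: the expert witness nets 17 − 3 = 14; no expert nets 5. strong-case prefers the expert witness.
weak-case: the expert witness nets 17 − 7 = 10; no expert nets 5. weak-case would deviate to the expert witness.
weak-case has a profitable deviation, so the profile is not an equilibrium.

No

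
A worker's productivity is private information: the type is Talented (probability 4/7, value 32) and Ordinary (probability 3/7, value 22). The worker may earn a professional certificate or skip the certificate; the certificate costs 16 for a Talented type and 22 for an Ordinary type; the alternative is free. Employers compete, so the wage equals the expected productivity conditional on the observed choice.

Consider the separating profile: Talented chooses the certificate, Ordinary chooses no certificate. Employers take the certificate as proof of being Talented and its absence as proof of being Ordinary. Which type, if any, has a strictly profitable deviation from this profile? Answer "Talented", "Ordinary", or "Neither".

Talented

The certificate pays 32; no certificate pays 22.
Talented: assigned the certificate, nets 32 − 16 = 16; deviating to no certificate nets 22.
Ordinary: assigned no certificate, nets 22; deviating to the certificate nets 32 − 22 = 10.
The Talented type gains 6 by deviating.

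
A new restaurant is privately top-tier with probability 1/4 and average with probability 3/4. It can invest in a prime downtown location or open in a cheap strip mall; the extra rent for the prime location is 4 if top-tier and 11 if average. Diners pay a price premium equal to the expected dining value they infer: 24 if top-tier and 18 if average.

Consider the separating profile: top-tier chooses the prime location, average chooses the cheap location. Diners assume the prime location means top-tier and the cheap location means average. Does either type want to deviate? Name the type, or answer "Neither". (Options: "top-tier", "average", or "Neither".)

Neither

The prime location pays 24; the cheap location pays 18.
top-tier: assigned the prime location, nets 24 − 4 = 20; deviating to the cheap location nets 18.
average: assigned the cheap location, nets 18; deviating to the prime location nets 24 − 11 = 13.
Both types strictly prefer their assigned action; no profitable deviation.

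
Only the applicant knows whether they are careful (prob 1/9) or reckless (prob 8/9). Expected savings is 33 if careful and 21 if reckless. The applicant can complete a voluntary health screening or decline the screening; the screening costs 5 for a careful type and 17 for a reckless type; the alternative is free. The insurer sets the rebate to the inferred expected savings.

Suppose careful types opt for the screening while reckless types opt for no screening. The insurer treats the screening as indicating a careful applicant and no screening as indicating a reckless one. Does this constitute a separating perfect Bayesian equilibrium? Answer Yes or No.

Yes

Under these beliefs, the screening earns rebate 33 and no screening earns rebate 21.
careful: the screening nets 33 − 5 = 28; no screening nets 21. careful prefers the screening.
reckless: the screening nets 33 − 17 = 16; no screening nets 21. reckless prefers no screening.
Neither type deviates, so the separating profile is an equilibrium.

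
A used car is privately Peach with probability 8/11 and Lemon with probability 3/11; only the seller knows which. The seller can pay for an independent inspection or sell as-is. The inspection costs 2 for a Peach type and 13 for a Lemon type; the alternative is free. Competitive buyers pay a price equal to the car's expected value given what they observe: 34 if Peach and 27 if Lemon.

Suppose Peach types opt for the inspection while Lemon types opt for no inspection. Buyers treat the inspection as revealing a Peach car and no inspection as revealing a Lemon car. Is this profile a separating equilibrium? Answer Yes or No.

Under these beliefs, the inspection earns price 34 and no inspection earns price 27.
Peach: the inspection nets 34 − 2 = 32; no inspection nets 27. Peach prefers the inspection.
Lemon: the inspection nets 34 − 13 = 21; no inspection nets 27. Lemon prefers no inspection.
Neither type deviates, so the separating profile is an equilibrium.

Yes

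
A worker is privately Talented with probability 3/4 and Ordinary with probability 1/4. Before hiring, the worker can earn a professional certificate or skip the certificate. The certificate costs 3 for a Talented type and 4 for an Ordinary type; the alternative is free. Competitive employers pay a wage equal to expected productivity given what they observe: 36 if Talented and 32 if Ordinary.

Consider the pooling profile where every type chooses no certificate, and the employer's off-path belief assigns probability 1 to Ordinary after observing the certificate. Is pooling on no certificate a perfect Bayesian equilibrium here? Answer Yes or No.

Yes

On path, the employer holds the prior and pays 3/4·36 + 1/4·32 = 35. Off path (the certificate), believing Ordinary, it pays 32.
Talented: no certificate nets 35; the certificate nets 32 − 3 = 29. Talented stays.
Ordinary: no certificate nets 35; the certificate nets 32 − 4 = 28. Ordinary stays.
No type deviates, so pooling is sustained.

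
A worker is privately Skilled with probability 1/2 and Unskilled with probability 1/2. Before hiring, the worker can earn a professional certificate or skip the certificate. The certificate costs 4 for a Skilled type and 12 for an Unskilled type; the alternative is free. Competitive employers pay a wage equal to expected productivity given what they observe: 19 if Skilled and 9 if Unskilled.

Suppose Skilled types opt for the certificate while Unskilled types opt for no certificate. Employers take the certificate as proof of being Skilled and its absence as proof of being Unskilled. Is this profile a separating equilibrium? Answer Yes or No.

Under these beliefs, the certificate earns wage 19 and no certificate earns wage 9.
Skilled: the certificate nets 19 − 4 = 15; no certificate nets 9. Skilled prefers the certificate.
Unskilled: the certificate nets 19 − 12 = 7; no certificate nets 9. Unskilled prefers no certificate.
Neither type deviates, so the separating profile is an equilibrium.

Yes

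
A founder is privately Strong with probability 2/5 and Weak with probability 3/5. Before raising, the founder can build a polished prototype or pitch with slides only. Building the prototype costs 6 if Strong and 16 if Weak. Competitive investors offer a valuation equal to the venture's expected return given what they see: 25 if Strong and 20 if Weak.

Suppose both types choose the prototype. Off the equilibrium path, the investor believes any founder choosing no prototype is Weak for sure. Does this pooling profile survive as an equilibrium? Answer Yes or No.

On path, the investor holds the prior and pays 2/5·25 + 3/5·20 = 22. Off path (no prototype), believing Weak, it pays 20.
Strong: the prototype nets 22 − 6 = 16; no prototype nets 20. Strong would deviate.
Weak: the prototype nets 22 − 16 = 6; no prototype nets 20. Weak would deviate.
A type deviates, so pooling fails.

No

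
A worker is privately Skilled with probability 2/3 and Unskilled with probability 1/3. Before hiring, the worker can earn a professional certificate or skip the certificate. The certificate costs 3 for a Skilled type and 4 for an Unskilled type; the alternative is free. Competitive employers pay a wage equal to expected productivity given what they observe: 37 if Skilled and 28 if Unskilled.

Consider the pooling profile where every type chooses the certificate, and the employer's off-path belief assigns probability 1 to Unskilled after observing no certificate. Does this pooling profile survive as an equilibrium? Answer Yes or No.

On path, the employer holds the prior and pays 2/3·37 + 1/3·28 = 34. Off path (no certificate), believing Unskilled, it pays 28.
Skilled: the certificate nets 34 − 3 = 31; no certificate nets 28. Skilled stays.
Unskilled: the certificate nets 34 − 4 = 30; no certificate nets 28. Unskilled stays.
No type deviates, so pooling is sustained.

Yes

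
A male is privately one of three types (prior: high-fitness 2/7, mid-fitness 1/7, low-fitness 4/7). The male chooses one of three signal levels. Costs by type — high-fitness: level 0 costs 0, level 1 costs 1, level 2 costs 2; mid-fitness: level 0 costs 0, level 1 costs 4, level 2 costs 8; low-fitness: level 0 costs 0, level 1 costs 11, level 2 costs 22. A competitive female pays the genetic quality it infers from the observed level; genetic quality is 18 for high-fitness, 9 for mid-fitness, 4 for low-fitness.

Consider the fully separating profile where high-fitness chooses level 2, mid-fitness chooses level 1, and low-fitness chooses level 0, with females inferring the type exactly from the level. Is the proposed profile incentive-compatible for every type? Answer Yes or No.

No

Separating mating payoffs: level 2 → 18, level 1 → 9, level 0 → 4.
high-fitness (assigned level 2): level 0: 4 − 0 = 4; level 1: 9 − 1 = 8; level 2: 18 − 2 = 16. high-fitness stays.
mid-fitness (assigned level 1): level 0: 4 − 0 = 4; level 1: 9 − 4 = 5; level 2: 18 − 8 = 10. mid-fitness prefers level 2.
low-fitness (assigned level 0): level 0: 4 − 0 = 4; level 1: 9 − 11 = -2; level 2: 18 − 22 = -4. low-fitness stays.
At least one type deviates; the separating profile fails.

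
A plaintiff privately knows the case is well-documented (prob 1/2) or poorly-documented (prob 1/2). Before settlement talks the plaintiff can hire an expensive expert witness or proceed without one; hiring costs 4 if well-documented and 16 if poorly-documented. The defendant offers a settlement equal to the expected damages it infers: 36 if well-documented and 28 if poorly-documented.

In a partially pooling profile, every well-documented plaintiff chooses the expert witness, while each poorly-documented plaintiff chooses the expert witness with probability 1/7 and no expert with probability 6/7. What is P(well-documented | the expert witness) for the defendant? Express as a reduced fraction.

7/8

P(the expert witness) = (1/2)·1 + (1/2)·(1/7) = 4/7.
By Bayes' rule, P(well-documented | the expert witness) = (1/2) / (4/7) = 7/8.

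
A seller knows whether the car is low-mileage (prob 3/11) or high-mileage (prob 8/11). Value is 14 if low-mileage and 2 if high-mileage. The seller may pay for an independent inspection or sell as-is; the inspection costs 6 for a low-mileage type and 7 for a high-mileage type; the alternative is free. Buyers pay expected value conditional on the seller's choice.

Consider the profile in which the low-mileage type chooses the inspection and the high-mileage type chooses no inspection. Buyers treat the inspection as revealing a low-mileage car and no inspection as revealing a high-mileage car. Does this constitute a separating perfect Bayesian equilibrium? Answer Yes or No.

Under these beliefs, the inspection earns price 14 and no inspection earns price 2.
low-mileage: the inspection nets 14 − 6 = 8; no inspection nets 2. low-mileage prefers the inspection.
high-mileage: the inspection nets 14 − 7 = 7; no inspection nets 2. high-mileage would deviate to the inspection.
high-mileage has a profitable deviation, so the profile is not an equilibrium.

No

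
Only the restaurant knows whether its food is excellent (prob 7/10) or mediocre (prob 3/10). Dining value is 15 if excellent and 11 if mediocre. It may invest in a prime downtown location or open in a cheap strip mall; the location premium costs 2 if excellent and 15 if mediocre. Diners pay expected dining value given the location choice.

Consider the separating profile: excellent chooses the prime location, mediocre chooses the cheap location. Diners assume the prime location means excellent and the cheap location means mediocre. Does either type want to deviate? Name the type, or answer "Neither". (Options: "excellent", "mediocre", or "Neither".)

Neither

The prime location pays 15; the cheap location pays 11.
excellent: assigned the prime location, nets 15 − 2 = 13; deviating to the cheap location nets 11.
mediocre: assigned the cheap location, nets 11; deviating to the prime location nets 15 − 15 = 0.
Both types strictly prefer their assigned action; no profitable deviation.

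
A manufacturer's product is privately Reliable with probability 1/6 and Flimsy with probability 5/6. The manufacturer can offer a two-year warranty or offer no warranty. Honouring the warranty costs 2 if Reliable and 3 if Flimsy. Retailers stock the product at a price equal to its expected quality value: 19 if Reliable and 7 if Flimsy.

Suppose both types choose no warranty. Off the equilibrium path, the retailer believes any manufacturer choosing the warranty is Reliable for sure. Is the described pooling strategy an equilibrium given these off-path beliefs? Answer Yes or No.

No

On path, the retailer holds the prior and pays 1/6·19 + 5/6·7 = 9. Off path (the warranty), believing Reliable, it pays 19.
Reliable: no warranty nets 9; the warranty nets 19 − 2 = 17. Reliable would deviate.
Flimsy: no warranty nets 9; the warranty nets 19 − 3 = 16. Flimsy would deviate.
A type deviates, so pooling fails.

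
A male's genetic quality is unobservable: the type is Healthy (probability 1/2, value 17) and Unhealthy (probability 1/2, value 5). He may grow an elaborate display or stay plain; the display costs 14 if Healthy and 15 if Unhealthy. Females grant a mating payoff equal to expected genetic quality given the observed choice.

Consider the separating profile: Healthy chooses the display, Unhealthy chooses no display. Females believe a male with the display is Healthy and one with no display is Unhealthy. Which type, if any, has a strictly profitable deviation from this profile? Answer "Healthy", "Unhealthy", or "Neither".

The display pays 17; no display pays 5.
Healthy: assigned the display, nets 17 − 14 = 3; deviating to no display nets 5.
Unhealthy: assigned no display, nets 5; deviating to the display nets 17 − 15 = 2.
The Healthy type gains 2 by deviating.

Healthy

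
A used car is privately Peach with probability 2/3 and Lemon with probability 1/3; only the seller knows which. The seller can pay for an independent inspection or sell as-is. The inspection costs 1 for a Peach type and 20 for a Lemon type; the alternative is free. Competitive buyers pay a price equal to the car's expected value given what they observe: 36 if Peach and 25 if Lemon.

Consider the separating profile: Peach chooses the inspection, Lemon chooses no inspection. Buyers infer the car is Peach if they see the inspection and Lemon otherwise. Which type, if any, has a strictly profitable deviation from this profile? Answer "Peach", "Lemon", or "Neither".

The inspection pays 36; no inspection pays 25.
Peach: assigned the inspection, nets 36 − 1 = 35; deviating to no inspection nets 25.
Lemon: assigned no inspection, nets 25; deviating to the inspection nets 36 − 20 = 16.
Both types strictly prefer their assigned action; no profitable deviation.

Neither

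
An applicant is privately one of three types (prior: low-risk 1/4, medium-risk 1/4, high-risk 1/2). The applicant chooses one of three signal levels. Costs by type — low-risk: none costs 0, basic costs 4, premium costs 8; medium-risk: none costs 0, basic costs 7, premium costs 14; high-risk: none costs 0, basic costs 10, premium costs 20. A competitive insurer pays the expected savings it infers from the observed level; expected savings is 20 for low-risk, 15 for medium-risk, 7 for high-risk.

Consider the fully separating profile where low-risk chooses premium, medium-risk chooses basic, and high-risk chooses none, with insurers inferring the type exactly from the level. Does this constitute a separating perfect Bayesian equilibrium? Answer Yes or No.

Yes

Separating rebates: premium → 20, basic → 15, none → 7.
low-risk (assigned premium): none: 7 − 0 = 7; basic: 15 − 4 = 11; premium: 20 − 8 = 12. low-risk stays.
medium-risk (assigned basic): none: 7 − 0 = 7; basic: 15 − 7 = 8; premium: 20 − 14 = 6. medium-risk stays.
high-risk (assigned none): none: 7 − 0 = 7; basic: 15 − 10 = 5; premium: 20 − 20 = 0. high-risk stays.
Every type prefers its assigned level; separation holds.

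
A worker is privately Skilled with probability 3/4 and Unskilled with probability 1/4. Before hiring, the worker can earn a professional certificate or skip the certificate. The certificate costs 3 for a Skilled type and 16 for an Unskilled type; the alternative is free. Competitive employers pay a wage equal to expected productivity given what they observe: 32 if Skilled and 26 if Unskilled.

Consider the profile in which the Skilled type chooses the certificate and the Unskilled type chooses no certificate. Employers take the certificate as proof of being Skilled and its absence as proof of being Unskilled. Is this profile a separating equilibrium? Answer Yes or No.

Under these beliefs, the certificate earns wage 32 and no certificate earns wage 26.
Skilled: the certificate nets 32 − 3 = 29; no certificate nets 26. Skilled prefers the certificate.
Unskilled: the certificate nets 32 − 16 = 16; no certificate nets 26. Unskilled prefers no certificate.
Neither type deviates, so the separating profile is an equilibrium.

Yes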